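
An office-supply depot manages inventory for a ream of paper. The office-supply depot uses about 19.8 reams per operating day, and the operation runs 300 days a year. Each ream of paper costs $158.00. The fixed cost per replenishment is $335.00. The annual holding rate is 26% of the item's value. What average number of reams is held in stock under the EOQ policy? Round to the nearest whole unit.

Annual demand D = 19.8 × 300 = 5,940.
Holding cost H = 0.26 × $158.00 = $41.0800 per unit per year.
EOQ = √(2DS/H) = √(2 × 5,940 × 335 / 41.08) ≈ 311.25.
Average inventory = Q*/2 ≈ 311.25 / 2 = 155.627.

Average inventory ≈ 156 reams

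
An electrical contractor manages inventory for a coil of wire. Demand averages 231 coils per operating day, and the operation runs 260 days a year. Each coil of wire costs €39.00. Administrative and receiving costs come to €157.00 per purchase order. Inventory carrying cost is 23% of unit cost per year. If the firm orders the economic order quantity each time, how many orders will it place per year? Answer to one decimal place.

Annual demand D = 231 × 260 = 60,060.
Holding cost H = 0.23 × €39.00 = €8.9700 per unit per year.
EOQ = √(2DS/H) = √(2 × 60,060 × 157 / 8.97) ≈ 1449.98.
Orders per year = D / Q* = 60,060 / 1449.98 ≈ 41.421.

N ≈ 41.4 orders per year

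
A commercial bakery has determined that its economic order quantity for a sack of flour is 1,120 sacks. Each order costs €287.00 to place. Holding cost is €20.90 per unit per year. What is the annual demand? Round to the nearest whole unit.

The basic EOQ model gives Q* = √(2DS/H); rearrange for the unknown.
From Q* = √(2DS/H): D = Q*²H / (2S) = 1,120² × 20.9 / (2 × 287) = 45674.146.

D ≈ 45,674 sacks per year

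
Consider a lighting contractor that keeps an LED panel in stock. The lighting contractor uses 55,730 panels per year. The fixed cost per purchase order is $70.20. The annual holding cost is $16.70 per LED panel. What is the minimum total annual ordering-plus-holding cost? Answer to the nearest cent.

TC* ≈ $11,431.05

The optimal lot size = √(2DS/H) = √(2 × 55,730 × 70.2 / 16.7) ≈ 684.49.
At Q*, ordering cost (D/Q*)S equals holding cost (Q*/2)H, each = √(DSH/2).
Minimum total = √(2DSH) = √(2 × 55,730 × 70.2 × 16.7) ≈ 11431.055.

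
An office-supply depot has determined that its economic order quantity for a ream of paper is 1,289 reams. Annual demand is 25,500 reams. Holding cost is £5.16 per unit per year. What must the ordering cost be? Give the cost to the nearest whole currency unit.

Squaring Q* = √(2DS/H) gives Q*² = 2DS/H.
From Q* = √(2DS/H): S = Q*²H / (2D) = 1,289² × 5.16 / (2 × 25,500) = 168.1068.

S ≈ £168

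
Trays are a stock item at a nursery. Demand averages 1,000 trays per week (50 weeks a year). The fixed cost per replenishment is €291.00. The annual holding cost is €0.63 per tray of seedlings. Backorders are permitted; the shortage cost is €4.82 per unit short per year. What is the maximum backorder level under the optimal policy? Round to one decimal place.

S* ≈ 835.4 trays

Annual demand D = 1,000 × 50 = 50,000.
With planned backorders, Q* = √(2DS/H) · √((H+B)/B).
√(2DS/H) = √(2 × 50,000 × 291 / 0.63) = 6796.358.
√((H+B)/B) = √((0.63+4.82)/4.82) = 1.0633.
Q* ≈ 7226.882.
S* = Q* · H/(H+B) = 7226.882 × 0.63/5.45 ≈ 835.401.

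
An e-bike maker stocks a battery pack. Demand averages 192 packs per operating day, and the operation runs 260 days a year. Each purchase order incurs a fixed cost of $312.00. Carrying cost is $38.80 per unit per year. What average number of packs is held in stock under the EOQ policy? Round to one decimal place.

Annual demand D = 192 × 260 = 49,920.
EOQ = √(2DS/H) = √(2 × 49,920 × 312 / 38.8) ≈ 896.01.
Average inventory = Q*/2 ≈ 896.01 / 2 = 448.006.

Average inventory ≈ 448.0 packs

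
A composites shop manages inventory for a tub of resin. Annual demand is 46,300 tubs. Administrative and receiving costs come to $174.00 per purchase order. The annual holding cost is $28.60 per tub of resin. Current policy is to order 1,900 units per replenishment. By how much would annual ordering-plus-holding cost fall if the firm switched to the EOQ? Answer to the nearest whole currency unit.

EOQ = √(2DS/H) = √(2 × 46,300 × 174 / 28.6) ≈ 750.58.
Cost at Q* = (D/Q*)S + (Q*/2)H = √(2DSH) ≈ $21,466.59.
Cost at Q = 1,900: (46,300/1,900)×174 + (1,900/2)×28.6 = $4,240.11 + $27,170.00 = $31,410.11.
Excess = $31,410.11 − $21,466.59 = $9,943.51.

Extra cost ≈ $9,944 per year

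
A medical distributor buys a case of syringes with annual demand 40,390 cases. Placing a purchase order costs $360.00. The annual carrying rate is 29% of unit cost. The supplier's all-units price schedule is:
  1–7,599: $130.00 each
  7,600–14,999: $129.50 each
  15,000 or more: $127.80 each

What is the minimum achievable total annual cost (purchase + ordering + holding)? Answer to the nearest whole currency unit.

TC* ≈ $5,283,811

Holding cost per unit per year at price C is H = 0.29·C.
Evaluate total cost at each tier's feasible EOQ or, if the EOQ is below the tier, at the tier's minimum quantity.
EOQ at $130.00 = 878.3 (feasible in tier 1): TC = 40,390×$130.00 + (40,390/878.3)×360 + (878.3/2)×0.29×$130.00 = $5,283,811.12.
EOQ at $129.50 = 880.0 < 7600, so use break Q=7600: TC = 40,390×$129.50 + (40,390/7600.0)×360 + (7600.0/2)×0.29×$129.50 = $5,375,127.21.
EOQ at $127.80 = 885.8 < 15000, so use break Q=15000: TC = 40,390×$127.80 + (40,390/15000.0)×360 + (15000.0/2)×0.29×$127.80 = $5,440,776.36.
Lowest total cost among the candidates is at Q = 878.3.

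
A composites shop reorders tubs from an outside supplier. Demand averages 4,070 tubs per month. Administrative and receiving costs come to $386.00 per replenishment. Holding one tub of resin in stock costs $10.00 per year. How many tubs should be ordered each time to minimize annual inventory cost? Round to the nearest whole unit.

Annual demand D = 4,070 × 12 = 48,840.
EOQ = √(2DS / H) = √(2 × 48,840 × 386 / 10).
= √(37,704,480 / 10) = √3,770,448 ≈ 1941.764.

Q* ≈ 1,942 tubs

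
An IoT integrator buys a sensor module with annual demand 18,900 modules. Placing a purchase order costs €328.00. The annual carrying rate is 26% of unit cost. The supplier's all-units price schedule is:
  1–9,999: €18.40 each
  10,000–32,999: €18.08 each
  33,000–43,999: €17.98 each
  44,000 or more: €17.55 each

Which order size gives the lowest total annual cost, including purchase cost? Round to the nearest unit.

Holding cost per unit per year at price C is H = 0.26·C.
Evaluate total cost at each tier's feasible EOQ or, if the EOQ is below the tier, at the tier's minimum quantity.
EOQ at €18.40 = 1609.9 (feasible in tier 1): TC = 18,900×€18.40 + (18,900/1609.9)×328 + (1609.9/2)×0.26×€18.40 = €355,461.55.
EOQ at €18.08 = 1624.0 < 10000, so use break Q=10000: TC = 18,900×€18.08 + (18,900/10000.0)×328 + (10000.0/2)×0.26×€18.08 = €365,835.92.
EOQ at €17.98 = 1628.6 < 33000, so use break Q=33000: TC = 18,900×€17.98 + (18,900/33000.0)×328 + (33000.0/2)×0.26×€17.98 = €417,144.05.
EOQ at €17.55 = 1648.4 < 44000, so use break Q=44000: TC = 18,900×€17.55 + (18,900/44000.0)×328 + (44000.0/2)×0.26×€17.55 = €432,221.89.
Lowest total cost is €355,461.55 at Q = 1609.9.

Q* ≈ 1,610 modules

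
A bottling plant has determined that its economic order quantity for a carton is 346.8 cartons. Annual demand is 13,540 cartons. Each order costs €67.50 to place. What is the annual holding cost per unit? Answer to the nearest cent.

Invert the EOQ relation Q*² = 2DS/H.
From Q* = √(2DS/H): H = 2DS / Q*² = 2 × 13,540 × 67.5 / 346.8² = 15.1983.

H ≈ €15.20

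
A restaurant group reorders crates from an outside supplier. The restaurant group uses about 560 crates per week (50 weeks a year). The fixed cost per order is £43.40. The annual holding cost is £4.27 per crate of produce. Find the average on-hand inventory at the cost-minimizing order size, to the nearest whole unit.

Annual demand D = 560 × 50 = 28,000.
EOQ = √(2DS/H) = √(2 × 28,000 × 43.4 / 4.27) ≈ 754.44.
Average inventory = Q*/2 ≈ 754.44 / 2 = 377.220.

Average inventory ≈ 377 crates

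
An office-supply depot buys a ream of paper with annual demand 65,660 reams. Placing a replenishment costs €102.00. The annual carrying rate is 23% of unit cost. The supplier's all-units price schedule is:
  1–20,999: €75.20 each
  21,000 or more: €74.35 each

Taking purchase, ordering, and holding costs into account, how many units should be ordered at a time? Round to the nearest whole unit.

Q* ≈ 880 reams

Holding cost per unit per year at price C is H = 0.23·C.
For each price level, check whether its EOQ is feasible; otherwise the best quantity at that price is the breakpoint.
EOQ at €75.20 = 880.0 (feasible in tier 1): TC = 65,660×€75.20 + (65,660/880.0)×102 + (880.0/2)×0.23×€75.20 = €4,952,852.83.
EOQ at €74.35 = 885.0 < 21000, so use break Q=21000: TC = 65,660×€74.35 + (65,660/21000.0)×102 + (21000.0/2)×0.23×€74.35 = €5,061,695.17.
Lowest total cost is €4,952,852.83 at Q = 880.0.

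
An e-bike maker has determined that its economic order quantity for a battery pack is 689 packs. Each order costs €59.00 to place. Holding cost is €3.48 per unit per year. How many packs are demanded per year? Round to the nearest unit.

D ≈ 14,000 packs per year

Squaring Q* = √(2DS/H) gives Q*² = 2DS/H.
From Q* = √(2DS/H): D = Q*²H / (2S) = 689² × 3.48 / (2 × 59) = 14000.246.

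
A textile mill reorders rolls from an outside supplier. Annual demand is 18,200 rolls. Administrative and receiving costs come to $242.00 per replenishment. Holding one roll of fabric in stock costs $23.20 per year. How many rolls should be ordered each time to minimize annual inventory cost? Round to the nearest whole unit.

EOQ = √(2DS / H) = √(2 × 18,200 × 242 / 23.2).
= √(8,808,800 / 23.2) = √379,689.6552 ≈ 616.190.

Q* ≈ 616 rolls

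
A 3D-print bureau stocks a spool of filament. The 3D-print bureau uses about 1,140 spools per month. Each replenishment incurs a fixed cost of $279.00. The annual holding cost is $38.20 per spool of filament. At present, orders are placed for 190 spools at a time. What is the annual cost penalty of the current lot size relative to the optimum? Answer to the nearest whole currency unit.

Annual demand D = 1,140 × 12 = 13,680.
EOQ = √(2DS/H) = √(2 × 13,680 × 279 / 38.2) ≈ 447.02.
Cost at Q* = (D/Q*)S + (Q*/2)H = √(2DSH) ≈ $17,076.22.
Cost at Q = 190: (13,680/190)×279 + (190/2)×38.2 = $20,088.00 + $3,629.00 = $23,717.00.
Excess = $23,717.00 − $17,076.22 = $6,640.78.

Extra cost ≈ $6,641 per year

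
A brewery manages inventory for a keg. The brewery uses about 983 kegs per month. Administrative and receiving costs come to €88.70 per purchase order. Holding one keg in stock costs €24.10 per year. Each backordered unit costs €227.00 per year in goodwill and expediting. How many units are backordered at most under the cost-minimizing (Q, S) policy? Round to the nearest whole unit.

Annual demand D = 983 × 12 = 11,796.
With planned backorders, Q* = √(2DS/H) · √((H+B)/B).
√(2DS/H) = √(2 × 11,796 × 88.7 / 24.1) = 294.670.
√((H+B)/B) = √((24.1+227)/227) = 1.0517.
Q* ≈ 309.917.
S* = Q* · H/(H+B) = 309.917 × 24.1/251.1 ≈ 29.745.

S* ≈ 30 kegs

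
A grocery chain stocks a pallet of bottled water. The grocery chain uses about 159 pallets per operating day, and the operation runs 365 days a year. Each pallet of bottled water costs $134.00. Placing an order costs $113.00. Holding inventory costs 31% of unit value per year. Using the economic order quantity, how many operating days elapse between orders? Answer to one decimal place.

Annual demand D = 159 × 365 = 58,035.
Holding cost H = 0.31 × $134.00 = $41.5400 per unit per year.
EOQ = √(2DS/H) = √(2 × 58,035 × 113 / 41.54) ≈ 561.91.
Cycle time = Q*/D × 365 = 561.91 / 58,035 × 365 ≈ 3.534 days.

T ≈ 3.5 days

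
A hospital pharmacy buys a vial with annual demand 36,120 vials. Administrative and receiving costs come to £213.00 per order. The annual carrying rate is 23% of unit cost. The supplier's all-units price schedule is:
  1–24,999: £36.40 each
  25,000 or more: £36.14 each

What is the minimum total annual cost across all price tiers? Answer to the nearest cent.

TC* ≈ £1,326,117.93

Holding cost per unit per year at price C is H = 0.23·C.
Candidates are each tier's EOQ (if it falls in that tier) and each price-break quantity.
EOQ at £36.40 = 1355.7 (feasible in tier 1): TC = 36,120×£36.40 + (36,120/1355.7)×213 + (1355.7/2)×0.23×£36.40 = £1,326,117.93.
EOQ at £36.14 = 1360.6 < 25000, so use break Q=25000: TC = 36,120×£36.14 + (36,120/25000.0)×213 + (25000.0/2)×0.23×£36.14 = £1,409,587.04.
Lowest total cost among the candidates is at Q = 1355.7.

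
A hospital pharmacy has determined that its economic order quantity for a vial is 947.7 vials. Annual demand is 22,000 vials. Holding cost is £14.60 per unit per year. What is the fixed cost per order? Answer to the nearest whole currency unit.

S ≈ £298

The basic EOQ model gives Q* = √(2DS/H); rearrange for the unknown.
From Q* = √(2DS/H): S = Q*²H / (2D) = 947.7² × 14.6 / (2 × 22,000) = 298.0176.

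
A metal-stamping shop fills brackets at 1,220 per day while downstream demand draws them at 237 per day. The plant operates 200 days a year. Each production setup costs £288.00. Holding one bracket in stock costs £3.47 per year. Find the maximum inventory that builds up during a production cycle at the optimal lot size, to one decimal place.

I_max ≈ 2,517.9 brackets

Annual demand D = 237 × 200 = 47,400.
Production build-up factor (1 − d/p) = 1 − 237/1,220 = 0.8057.
Q* = √(2DS / (H(1 − d/p))) = √(2 × 47,400 × 288 / (3.47 × 0.8057)).
= √(27,302,400 / 2.7959) ≈ 3124.919.
Maximum inventory = Q*(1 − d/p) = 3124.919 × 0.8057 ≈ 2517.865.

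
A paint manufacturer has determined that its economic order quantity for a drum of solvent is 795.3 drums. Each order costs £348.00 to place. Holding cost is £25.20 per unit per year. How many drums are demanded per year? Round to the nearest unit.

Invert the EOQ relation Q*² = 2DS/H.
From Q* = √(2DS/H): D = Q*²H / (2S) = 795.3² × 25.2 / (2 × 348) = 22900.938.

D ≈ 22,901 drums per year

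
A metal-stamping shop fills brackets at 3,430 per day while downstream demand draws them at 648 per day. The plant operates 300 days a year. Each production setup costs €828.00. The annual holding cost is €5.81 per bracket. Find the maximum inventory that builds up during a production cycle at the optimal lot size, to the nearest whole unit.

Annual demand D = 648 × 300 = 194,400.
Production build-up factor (1 − d/p) = 1 − 648/3,430 = 0.8111.
Q* = √(2DS / (H(1 − d/p))) = √(2 × 194,400 × 828 / (5.81 × 0.8111)).
= √(321,926,400 / 4.7124) ≈ 8265.302.
Maximum inventory = Q*(1 − d/p) = 8265.302 × 0.8111 ≈ 6703.811.

I_max ≈ 6,704 brackets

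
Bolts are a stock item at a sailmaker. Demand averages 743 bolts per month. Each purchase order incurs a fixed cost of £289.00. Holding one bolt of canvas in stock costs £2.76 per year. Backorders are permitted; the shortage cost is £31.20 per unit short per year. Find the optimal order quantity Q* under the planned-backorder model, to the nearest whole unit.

Annual demand D = 743 × 12 = 8,916.
With planned backorders, Q* = √(2DS/H) · √((H+B)/B).
√(2DS/H) = √(2 × 8,916 × 289 / 2.76) = 1366.452.
√((H+B)/B) = √((2.76+31.2)/31.2) = 1.0433.
Q* ≈ 1425.611.

Q* ≈ 1,426 bolts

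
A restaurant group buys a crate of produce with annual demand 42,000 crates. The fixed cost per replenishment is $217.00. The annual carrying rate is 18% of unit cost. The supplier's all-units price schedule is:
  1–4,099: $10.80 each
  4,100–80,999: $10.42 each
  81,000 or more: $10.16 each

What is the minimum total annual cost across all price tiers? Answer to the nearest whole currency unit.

TC* ≈ $443,708

Holding cost per unit per year at price C is H = 0.18·C.
Candidates are each tier's EOQ (if it falls in that tier) and each price-break quantity.
EOQ at $10.80 = 3062.1 (feasible in tier 1): TC = 42,000×$10.80 + (42,000/3062.1)×217 + (3062.1/2)×0.18×$10.80 = $459,552.75.
EOQ at $10.42 = 3117.4 < 4100, so use break Q=4100: TC = 42,000×$10.42 + (42,000/4100.0)×217 + (4100.0/2)×0.18×$10.42 = $443,707.91.
EOQ at $10.16 = 3157.1 < 81000, so use break Q=81000: TC = 42,000×$10.16 + (42,000/81000.0)×217 + (81000.0/2)×0.18×$10.16 = $500,898.92.
Lowest total cost among the candidates is at Q = 4100.0.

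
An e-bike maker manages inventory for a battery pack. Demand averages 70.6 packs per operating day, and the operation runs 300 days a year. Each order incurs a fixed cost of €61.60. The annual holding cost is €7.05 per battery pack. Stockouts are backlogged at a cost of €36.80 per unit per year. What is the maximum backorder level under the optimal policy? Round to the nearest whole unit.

S* ≈ 107 packs

Annual demand D = 70.6 × 300 = 21,180.
With planned backorders, Q* = √(2DS/H) · √((H+B)/B).
√(2DS/H) = √(2 × 21,180 × 61.6 / 7.05) = 608.378.
√((H+B)/B) = √((7.05+36.8)/36.8) = 1.0916.
Q* ≈ 664.102.
S* = Q* · H/(H+B) = 664.102 × 7.05/43.85 ≈ 106.771.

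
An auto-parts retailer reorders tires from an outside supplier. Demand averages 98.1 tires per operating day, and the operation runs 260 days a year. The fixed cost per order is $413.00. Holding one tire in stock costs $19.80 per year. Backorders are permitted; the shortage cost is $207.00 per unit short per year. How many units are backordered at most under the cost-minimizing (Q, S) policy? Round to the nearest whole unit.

S* ≈ 94 tires

Annual demand D = 98.1 × 260 = 25,506.
With planned backorders, Q* = √(2DS/H) · √((H+B)/B).
√(2DS/H) = √(2 × 25,506 × 413 / 19.8) = 1031.522.
√((H+B)/B) = √((19.8+207)/207) = 1.0467.
Q* ≈ 1079.729.
S* = Q* · H/(H+B) = 1079.729 × 19.8/226.8 ≈ 94.262.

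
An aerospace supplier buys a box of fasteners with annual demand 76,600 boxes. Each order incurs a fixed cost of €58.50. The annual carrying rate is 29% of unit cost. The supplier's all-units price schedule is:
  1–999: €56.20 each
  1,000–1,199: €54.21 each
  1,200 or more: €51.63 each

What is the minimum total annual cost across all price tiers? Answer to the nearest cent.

TC* ≈ €3,967,575.87

Holding cost per unit per year at price C is H = 0.29·C.
Candidates are each tier's EOQ (if it falls in that tier) and each price-break quantity.
EOQ at €56.20 = 741.5 (feasible in tier 1): TC = 76,600×€56.20 + (76,600/741.5)×58.5 + (741.5/2)×0.29×€56.20 = €4,317,005.77.
EOQ at €54.21 = 755.0 < 1000, so use break Q=1000: TC = 76,600×€54.21 + (76,600/1000.0)×58.5 + (1000.0/2)×0.29×€54.21 = €4,164,827.55.
EOQ at €51.63 = 773.7 < 1200, so use break Q=1200: TC = 76,600×€51.63 + (76,600/1200.0)×58.5 + (1200.0/2)×0.29×€51.63 = €3,967,575.87.
Lowest total cost among the candidates is at Q = 1200.0.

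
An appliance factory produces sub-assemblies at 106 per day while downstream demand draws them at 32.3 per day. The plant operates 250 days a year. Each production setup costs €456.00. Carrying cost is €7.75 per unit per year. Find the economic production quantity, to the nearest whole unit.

Annual demand D = 32.3 × 250 = 8,075.
Production build-up factor (1 − d/p) = 1 − 32.3/106 = 0.6953.
Q* = √(2DS / (H(1 − d/p))) = √(2 × 8,075 × 456 / (7.75 × 0.6953)).
= √(7,364,400 / 5.3884) ≈ 1169.061.

Q* ≈ 1,169 sub-assemblies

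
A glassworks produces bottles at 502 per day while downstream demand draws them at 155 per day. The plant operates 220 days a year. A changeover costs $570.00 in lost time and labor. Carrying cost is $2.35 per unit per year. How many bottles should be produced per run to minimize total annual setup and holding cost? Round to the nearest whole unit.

Q* ≈ 4,892 bottles

Annual demand D = 155 × 220 = 34,100.
Production build-up factor (1 − d/p) = 1 − 155/502 = 0.6912.
Q* = √(2DS / (H(1 − d/p))) = √(2 × 34,100 × 570 / (2.35 × 0.6912)).
= √(38,874,000 / 1.6244) ≈ 4891.959.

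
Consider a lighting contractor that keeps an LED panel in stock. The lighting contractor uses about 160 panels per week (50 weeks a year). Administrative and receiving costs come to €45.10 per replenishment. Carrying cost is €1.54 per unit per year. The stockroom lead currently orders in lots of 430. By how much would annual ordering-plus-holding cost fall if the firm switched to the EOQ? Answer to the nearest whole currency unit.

Annual demand D = 160 × 50 = 8,000.
EOQ = √(2DS/H) = √(2 × 8,000 × 45.1 / 1.54) ≈ 684.52.
Cost at Q* = (D/Q*)S + (Q*/2)H = √(2DSH) ≈ €1,054.17.
Cost at Q = 430: (8,000/430)×45.1 + (430/2)×1.54 = €839.07 + €331.10 = €1,170.17.
Excess = €1,170.17 − €1,054.17 = €116.00.

Extra cost ≈ €116 per year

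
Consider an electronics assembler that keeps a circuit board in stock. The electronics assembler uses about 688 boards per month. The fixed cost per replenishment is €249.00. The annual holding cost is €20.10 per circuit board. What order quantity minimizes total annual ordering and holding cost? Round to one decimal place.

Annual demand D = 688 × 12 = 8,256.
EOQ = √(2DS / H) = √(2 × 8,256 × 249 / 20.1).
= √(4,111,488 / 20.1) = √204,551.6418 ≈ 452.274.

Q* ≈ 452.3 boards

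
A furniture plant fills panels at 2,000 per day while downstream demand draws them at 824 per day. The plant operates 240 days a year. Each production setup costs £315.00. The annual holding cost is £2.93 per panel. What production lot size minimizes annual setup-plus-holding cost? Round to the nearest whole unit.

Q* ≈ 8,504 panels

Annual demand D = 824 × 240 = 197,760.
Production build-up factor (1 − d/p) = 1 − 824/2,000 = 0.5880.
Q* = √(2DS / (H(1 − d/p))) = √(2 × 197,760 × 315 / (2.93 × 0.5880)).
= √(124,588,800 / 1.7228) ≈ 8503.878.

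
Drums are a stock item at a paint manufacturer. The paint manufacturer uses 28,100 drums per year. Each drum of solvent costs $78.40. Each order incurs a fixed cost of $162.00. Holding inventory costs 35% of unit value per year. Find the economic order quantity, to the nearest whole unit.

Holding cost H = 0.35 × $78.40 = $27.4400 per unit per year.
EOQ = √(2DS / H) = √(2 × 28,100 × 162 / 27.44).
= √(9,104,400 / 27.44) = √331,793.0029 ≈ 576.015.

Q* ≈ 576 drums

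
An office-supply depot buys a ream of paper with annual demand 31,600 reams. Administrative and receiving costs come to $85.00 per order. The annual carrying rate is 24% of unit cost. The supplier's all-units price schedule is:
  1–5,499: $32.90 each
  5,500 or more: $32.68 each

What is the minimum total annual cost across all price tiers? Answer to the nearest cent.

Holding cost per unit per year at price C is H = 0.24·C.
Evaluate total cost at each tier's feasible EOQ or, if the EOQ is below the tier, at the tier's minimum quantity.
EOQ at $32.90 = 824.8 (feasible in tier 1): TC = 31,600×$32.90 + (31,600/824.8)×85 + (824.8/2)×0.24×$32.90 = $1,046,152.86.
EOQ at $32.68 = 827.6 < 5500, so use break Q=5500: TC = 31,600×$32.68 + (31,600/5500.0)×85 + (5500.0/2)×0.24×$32.68 = $1,054,745.16.
Lowest total cost among the candidates is at Q = 824.8.

TC* ≈ $1,046,152.86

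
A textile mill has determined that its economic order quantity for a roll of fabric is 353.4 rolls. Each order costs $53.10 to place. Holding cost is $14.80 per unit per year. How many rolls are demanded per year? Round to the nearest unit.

Squaring Q* = √(2DS/H) gives Q*² = 2DS/H.
From Q* = √(2DS/H): D = Q*²H / (2S) = 353.4² × 14.8 / (2 × 53.1) = 17404.850.

D ≈ 17,405 rolls per year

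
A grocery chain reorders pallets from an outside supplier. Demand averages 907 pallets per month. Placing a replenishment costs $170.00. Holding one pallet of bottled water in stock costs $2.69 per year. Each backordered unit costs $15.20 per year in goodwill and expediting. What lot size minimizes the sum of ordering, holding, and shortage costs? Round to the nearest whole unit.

Annual demand D = 907 × 12 = 10,884.
With planned backorders, Q* = √(2DS/H) · √((H+B)/B).
√(2DS/H) = √(2 × 10,884 × 170 / 2.69) = 1172.891.
√((H+B)/B) = √((2.69+15.2)/15.2) = 1.0849.
Q* ≈ 1272.451.

Q* ≈ 1,272 pallets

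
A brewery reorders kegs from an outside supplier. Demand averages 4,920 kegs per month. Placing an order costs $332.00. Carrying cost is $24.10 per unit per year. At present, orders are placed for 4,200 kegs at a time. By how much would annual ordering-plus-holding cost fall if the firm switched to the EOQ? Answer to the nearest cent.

Annual demand D = 4,920 × 12 = 59,040.
EOQ = √(2DS/H) = √(2 × 59,040 × 332 / 24.1) ≈ 1275.41.
Cost at Q* = (D/Q*)S + (Q*/2)H = √(2DSH) ≈ $30,737.30.
Cost at Q = 4,200: (59,040/4,200)×332 + (4,200/2)×24.1 = $4,666.97 + $50,610.00 = $55,276.97.
Excess = $55,276.97 − $30,737.30 = $24,539.67.

Extra cost ≈ $24,539.67 per year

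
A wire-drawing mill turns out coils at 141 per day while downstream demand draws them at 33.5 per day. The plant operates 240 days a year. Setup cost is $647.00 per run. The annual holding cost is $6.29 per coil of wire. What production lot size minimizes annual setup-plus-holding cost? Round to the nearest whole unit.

Annual demand D = 33.5 × 240 = 8,040.
Production build-up factor (1 − d/p) = 1 − 33.5/141 = 0.7624.
Q* = √(2DS / (H(1 − d/p))) = √(2 × 8,040 × 647 / (6.29 × 0.7624)).
= √(10,403,760 / 4.7956) ≈ 1472.906.

Q* ≈ 1,473 coils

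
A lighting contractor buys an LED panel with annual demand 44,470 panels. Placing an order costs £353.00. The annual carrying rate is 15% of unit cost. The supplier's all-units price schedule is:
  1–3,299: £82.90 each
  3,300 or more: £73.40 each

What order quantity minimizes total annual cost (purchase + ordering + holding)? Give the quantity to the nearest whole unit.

Q* ≈ 3,300 panels

Holding cost per unit per year at price C is H = 0.15·C.
Evaluate total cost at each tier's feasible EOQ or, if the EOQ is below the tier, at the tier's minimum quantity.
EOQ at £82.90 = 1589.0 (feasible in tier 1): TC = 44,470×£82.90 + (44,470/1589.0)×353 + (1589.0/2)×0.15×£82.90 = £3,706,321.72.
EOQ at £73.40 = 1688.7 < 3300, so use break Q=3300: TC = 44,470×£73.40 + (44,470/3300.0)×353 + (3300.0/2)×0.15×£73.40 = £3,287,021.44.
Lowest total cost is £3,287,021.44 at Q = 3300.0.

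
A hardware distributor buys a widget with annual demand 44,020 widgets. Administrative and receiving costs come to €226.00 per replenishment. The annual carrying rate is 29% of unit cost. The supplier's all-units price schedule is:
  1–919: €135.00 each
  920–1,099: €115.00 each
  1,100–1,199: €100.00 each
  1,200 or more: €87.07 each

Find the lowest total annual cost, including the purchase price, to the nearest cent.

Holding cost per unit per year at price C is H = 0.29·C.
For each price level, check whether its EOQ is feasible; otherwise the best quantity at that price is the breakpoint.
EOQ at €135.00 = 712.9 (feasible in tier 1): TC = 44,020×€135.00 + (44,020/712.9)×226 + (712.9/2)×0.29×€135.00 = €5,970,610.02.
EOQ at €115.00 = 772.4 < 920, so use break Q=920: TC = 44,020×€115.00 + (44,020/920.0)×226 + (920.0/2)×0.29×€115.00 = €5,088,454.61.
EOQ at €100.00 = 828.3 < 1100, so use break Q=1100: TC = 44,020×€100.00 + (44,020/1100.0)×226 + (1100.0/2)×0.29×€100.00 = €4,426,994.11.
EOQ at €87.07 = 887.7 < 1200, so use break Q=1200: TC = 44,020×€87.07 + (44,020/1200.0)×226 + (1200.0/2)×0.29×€87.07 = €3,856,262.01.
Lowest total cost among the candidates is at Q = 1200.0.

TC* ≈ €3,856,262.01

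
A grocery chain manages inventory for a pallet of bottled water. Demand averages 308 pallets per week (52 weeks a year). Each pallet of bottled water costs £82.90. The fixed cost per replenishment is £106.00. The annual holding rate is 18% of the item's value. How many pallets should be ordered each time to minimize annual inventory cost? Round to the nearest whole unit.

Q* ≈ 477 pallets

Annual demand D = 308 × 52 = 16,016.
Holding cost H = 0.18 × £82.90 = £14.9220 per unit per year.
EOQ = √(2DS / H) = √(2 × 16,016 × 106 / 14.922).
= √(3,395,392 / 14.922) = √227,542.6886 ≈ 477.014.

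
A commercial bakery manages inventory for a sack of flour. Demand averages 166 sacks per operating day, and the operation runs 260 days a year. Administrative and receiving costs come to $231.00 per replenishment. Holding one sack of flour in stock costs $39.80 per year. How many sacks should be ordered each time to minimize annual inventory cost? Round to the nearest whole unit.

Q* ≈ 708 sacks

Annual demand D = 166 × 260 = 43,160.
EOQ = √(2DS / H) = √(2 × 43,160 × 231 / 39.8).
= √(19,939,920 / 39.8) = √501,003.0151 ≈ 707.816.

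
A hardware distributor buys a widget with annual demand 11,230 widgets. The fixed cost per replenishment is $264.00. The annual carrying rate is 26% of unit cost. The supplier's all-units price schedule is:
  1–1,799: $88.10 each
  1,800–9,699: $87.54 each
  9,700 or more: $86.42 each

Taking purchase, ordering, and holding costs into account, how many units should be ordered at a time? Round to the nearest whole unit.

Holding cost per unit per year at price C is H = 0.26·C.
For each price level, check whether its EOQ is feasible; otherwise the best quantity at that price is the breakpoint.
EOQ at $88.10 = 508.8 (feasible in tier 1): TC = 11,230×$88.10 + (11,230/508.8)×264 + (508.8/2)×0.26×$88.10 = $1,001,017.17.
EOQ at $87.54 = 510.4 < 1800, so use break Q=1800: TC = 11,230×$87.54 + (11,230/1800.0)×264 + (1800.0/2)×0.26×$87.54 = $1,005,205.63.
EOQ at $86.42 = 513.7 < 9700, so use break Q=9700: TC = 11,230×$86.42 + (11,230/9700.0)×264 + (9700.0/2)×0.26×$86.42 = $1,079,777.86.
Lowest total cost is $1,001,017.17 at Q = 508.8.

Q* ≈ 509 widgets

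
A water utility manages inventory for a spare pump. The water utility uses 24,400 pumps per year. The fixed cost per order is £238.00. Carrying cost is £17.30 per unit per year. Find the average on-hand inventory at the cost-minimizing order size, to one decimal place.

Average inventory ≈ 409.7 pumps

Q* = √(2DS/H) = √(2 × 24,400 × 238 / 17.3) ≈ 819.36.
Average inventory = Q*/2 ≈ 819.36 / 2 = 409.681.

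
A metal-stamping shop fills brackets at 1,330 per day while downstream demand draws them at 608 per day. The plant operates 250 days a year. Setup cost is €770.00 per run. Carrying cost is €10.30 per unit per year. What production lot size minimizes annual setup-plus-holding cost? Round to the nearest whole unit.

Annual demand D = 608 × 250 = 152,000.
Production build-up factor (1 − d/p) = 1 − 608/1,330 = 0.5429.
Q* = √(2DS / (H(1 − d/p))) = √(2 × 152,000 × 770 / (10.3 × 0.5429)).
= √(234,080,000 / 5.5914) ≈ 6470.246.

Q* ≈ 6,470 brackets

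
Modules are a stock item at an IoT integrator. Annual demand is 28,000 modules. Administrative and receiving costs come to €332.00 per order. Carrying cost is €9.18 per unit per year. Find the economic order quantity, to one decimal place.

EOQ = √(2DS / H) = √(2 × 28,000 × 332 / 9.18).
= √(18,592,000 / 9.18) = √2,025,272.3312 ≈ 1423.121.

Q* ≈ 1,423.1 modules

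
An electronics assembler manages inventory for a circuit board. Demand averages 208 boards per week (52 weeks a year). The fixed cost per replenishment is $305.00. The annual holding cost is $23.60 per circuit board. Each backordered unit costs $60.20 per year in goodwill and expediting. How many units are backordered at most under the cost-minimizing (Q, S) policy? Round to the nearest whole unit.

Annual demand D = 208 × 52 = 10,816.
With planned backorders, Q* = √(2DS/H) · √((H+B)/B).
√(2DS/H) = √(2 × 10,816 × 305 / 23.6) = 528.740.
√((H+B)/B) = √((23.6+60.2)/60.2) = 1.1798.
Q* ≈ 623.830.
S* = Q* · H/(H+B) = 623.830 × 23.6/83.8 ≈ 175.685.

S* ≈ 176 boards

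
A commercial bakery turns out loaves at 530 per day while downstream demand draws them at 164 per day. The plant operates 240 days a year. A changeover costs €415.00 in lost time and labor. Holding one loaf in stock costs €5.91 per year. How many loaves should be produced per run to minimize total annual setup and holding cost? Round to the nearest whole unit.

Q* ≈ 2,829 loaves

Annual demand D = 164 × 240 = 39,360.
Production build-up factor (1 − d/p) = 1 − 164/530 = 0.6906.
Q* = √(2DS / (H(1 − d/p))) = √(2 × 39,360 × 415 / (5.91 × 0.6906)).
= √(32,668,800 / 4.0812) ≈ 2829.243.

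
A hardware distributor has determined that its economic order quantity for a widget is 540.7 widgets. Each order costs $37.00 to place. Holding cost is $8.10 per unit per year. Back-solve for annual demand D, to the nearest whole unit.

D ≈ 32,001 widgets per year

Squaring Q* = √(2DS/H) gives Q*² = 2DS/H.
From Q* = √(2DS/H): D = Q*²H / (2S) = 540.7² × 8.1 / (2 × 37) = 32001.183.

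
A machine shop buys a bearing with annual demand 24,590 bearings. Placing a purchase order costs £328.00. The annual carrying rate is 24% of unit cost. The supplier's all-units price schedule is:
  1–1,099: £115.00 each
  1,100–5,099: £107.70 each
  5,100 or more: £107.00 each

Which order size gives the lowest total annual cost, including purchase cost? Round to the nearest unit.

Q* ≈ 1,100 bearings

Holding cost per unit per year at price C is H = 0.24·C.
Evaluate total cost at each tier's feasible EOQ or, if the EOQ is below the tier, at the tier's minimum quantity.
EOQ at £115.00 = 764.5 (feasible in tier 1): TC = 24,590×£115.00 + (24,590/764.5)×328 + (764.5/2)×0.24×£115.00 = £2,848,950.16.
EOQ at £107.70 = 790.0 < 1100, so use break Q=1100: TC = 24,590×£107.70 + (24,590/1100.0)×328 + (1100.0/2)×0.24×£107.70 = £2,669,891.69.
EOQ at £107.00 = 792.6 < 5100, so use break Q=5100: TC = 24,590×£107.00 + (24,590/5100.0)×328 + (5100.0/2)×0.24×£107.00 = £2,698,195.47.
Lowest total cost is £2,669,891.69 at Q = 1100.0.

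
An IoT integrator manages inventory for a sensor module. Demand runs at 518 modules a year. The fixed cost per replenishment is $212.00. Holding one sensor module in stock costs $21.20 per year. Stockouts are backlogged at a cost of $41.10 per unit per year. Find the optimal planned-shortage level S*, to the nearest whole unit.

S* ≈ 43 modules

With planned backorders, Q* = √(2DS/H) · √((H+B)/B).
√(2DS/H) = √(2 × 518 × 212 / 21.2) = 101.784.
√((H+B)/B) = √((21.2+41.1)/41.1) = 1.2312.
Q* ≈ 125.315.
S* = Q* · H/(H+B) = 125.315 × 21.2/62.3 ≈ 42.643.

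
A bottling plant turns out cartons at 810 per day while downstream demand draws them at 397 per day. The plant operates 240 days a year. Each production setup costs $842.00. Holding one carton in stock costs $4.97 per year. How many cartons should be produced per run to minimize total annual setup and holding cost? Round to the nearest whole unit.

Q* ≈ 7,957 cartons

Annual demand D = 397 × 240 = 95,280.
Production build-up factor (1 − d/p) = 1 − 397/810 = 0.5099.
Q* = √(2DS / (H(1 − d/p))) = √(2 × 95,280 × 842 / (4.97 × 0.5099)).
= √(160,451,520 / 2.5341) ≈ 7957.217.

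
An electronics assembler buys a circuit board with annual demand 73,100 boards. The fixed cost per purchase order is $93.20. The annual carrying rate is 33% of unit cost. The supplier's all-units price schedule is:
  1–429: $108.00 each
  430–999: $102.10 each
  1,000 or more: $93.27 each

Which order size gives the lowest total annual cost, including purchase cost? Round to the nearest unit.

Holding cost per unit per year at price C is H = 0.33·C.
Candidates are each tier's EOQ (if it falls in that tier) and each price-break quantity.
Tier 1 ($108.00): EOQ = 618.3 exceeds tier's upper bound 429, so this tier is dominated.
EOQ at $102.10 = 635.9 (feasible in tier 2): TC = 73,100×$102.10 + (73,100/635.9)×93.2 + (635.9/2)×0.33×$102.10 = $7,484,936.51.
EOQ at $93.27 = 665.4 < 1000, so use break Q=1000: TC = 73,100×$93.27 + (73,100/1000.0)×93.2 + (1000.0/2)×0.33×$93.27 = $6,840,239.47.
Lowest total cost is $6,840,239.47 at Q = 1000.0.

Q* ≈ 1,000 boards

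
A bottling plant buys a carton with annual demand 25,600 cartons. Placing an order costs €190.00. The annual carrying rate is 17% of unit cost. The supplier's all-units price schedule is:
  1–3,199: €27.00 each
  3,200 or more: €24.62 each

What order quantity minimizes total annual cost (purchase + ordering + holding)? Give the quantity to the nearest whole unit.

Q* ≈ 3,200 cartons

Holding cost per unit per year at price C is H = 0.17·C.
For each price level, check whether its EOQ is feasible; otherwise the best quantity at that price is the breakpoint.
EOQ at €27.00 = 1455.8 (feasible in tier 1): TC = 25,600×€27.00 + (25,600/1455.8)×190 + (1455.8/2)×0.17×€27.00 = €697,882.18.
EOQ at €24.62 = 1524.6 < 3200, so use break Q=3200: TC = 25,600×€24.62 + (25,600/3200.0)×190 + (3200.0/2)×0.17×€24.62 = €638,488.64.
Lowest total cost is €638,488.64 at Q = 3200.0.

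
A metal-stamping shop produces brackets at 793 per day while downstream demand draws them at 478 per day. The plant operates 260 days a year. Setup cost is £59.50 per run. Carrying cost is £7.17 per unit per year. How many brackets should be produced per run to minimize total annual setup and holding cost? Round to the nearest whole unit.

Annual demand D = 478 × 260 = 124,280.
Production build-up factor (1 − d/p) = 1 − 478/793 = 0.3972.
Q* = √(2DS / (H(1 − d/p))) = √(2 × 124,280 × 59.5 / (7.17 × 0.3972)).
= √(14,789,320 / 2.8481) ≈ 2278.746.

Q* ≈ 2,279 brackets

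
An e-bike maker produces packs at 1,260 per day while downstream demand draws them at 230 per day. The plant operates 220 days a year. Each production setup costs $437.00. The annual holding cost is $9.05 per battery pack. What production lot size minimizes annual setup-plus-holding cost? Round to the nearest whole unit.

Annual demand D = 230 × 220 = 50,600.
Production build-up factor (1 − d/p) = 1 − 230/1,260 = 0.8175.
Q* = √(2DS / (H(1 − d/p))) = √(2 × 50,600 × 437 / (9.05 × 0.8175)).
= √(44,224,400 / 7.398) ≈ 2444.969.

Q* ≈ 2,445 packs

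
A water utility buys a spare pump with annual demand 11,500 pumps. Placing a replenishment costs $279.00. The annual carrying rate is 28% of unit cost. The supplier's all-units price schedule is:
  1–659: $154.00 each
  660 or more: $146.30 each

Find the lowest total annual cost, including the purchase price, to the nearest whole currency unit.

TC* ≈ $1,700,829

Holding cost per unit per year at price C is H = 0.28·C.
Candidates are each tier's EOQ (if it falls in that tier) and each price-break quantity.
EOQ at $154.00 = 385.8 (feasible in tier 1): TC = 11,500×$154.00 + (11,500/385.8)×279 + (385.8/2)×0.28×$154.00 = $1,787,634.33.
EOQ at $146.30 = 395.8 < 660, so use break Q=660: TC = 11,500×$146.30 + (11,500/660.0)×279 + (660.0/2)×0.28×$146.30 = $1,700,829.48.
Lowest total cost among the candidates is at Q = 660.0.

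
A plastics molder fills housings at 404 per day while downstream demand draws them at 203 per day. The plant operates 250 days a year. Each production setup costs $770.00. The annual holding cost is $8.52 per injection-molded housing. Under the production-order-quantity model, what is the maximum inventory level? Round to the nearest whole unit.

I_max ≈ 2,136 housings

Annual demand D = 203 × 250 = 50,750.
Production build-up factor (1 − d/p) = 1 − 203/404 = 0.4975.
Q* = √(2DS / (H(1 − d/p))) = √(2 × 50,750 × 770 / (8.52 × 0.4975)).
= √(78,155,000 / 4.2389) ≈ 4293.893.
Maximum inventory = Q*(1 − d/p) = 4293.893 × 0.4975 ≈ 2136.318.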